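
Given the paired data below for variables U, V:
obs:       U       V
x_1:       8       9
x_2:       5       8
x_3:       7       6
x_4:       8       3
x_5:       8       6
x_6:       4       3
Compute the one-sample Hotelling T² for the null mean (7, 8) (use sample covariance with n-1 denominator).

Step 1 — sample mean vector:
  mean(U) = (8 + 5 + 7 + 8 + 8 + 4) / 6 = 40/6 = 6.6667
  mean(V) = (9 + 8 + 6 + 3 + 6 + 3) / 6 = 35/6 = 5.8333
  x̄ = (6.6667, 5.8333),  deviation x̄ - mu_0 = (6.6667, 5.8333) - (7, 8) = (-0.3333, -2.1667).

Step 2 — sample covariance matrix, S[i,j] = (1/(n-1)) · Σ_k (x_{k,i} - mean_i) · (x_{k,j} - mean_j), divisor n-1 = 5:
  S[U,U] = ((1.3333)·(1.3333) + (-1.6667)·(-1.6667) + (0.3333)·(0.3333) + (1.3333)·(1.3333) + (1.3333)·(1.3333) + (-2.6667)·(-2.6667)) / 5 = 15.3333/5 = 3.0667
  S[U,V] = ((1.3333)·(3.1667) + (-1.6667)·(2.1667) + (0.3333)·(0.1667) + (1.3333)·(-2.8333) + (1.3333)·(0.1667) + (-2.6667)·(-2.8333)) / 5 = 4.6667/5 = 0.9333
  S[V,V] = ((3.1667)·(3.1667) + (2.1667)·(2.1667) + (0.1667)·(0.1667) + (-2.8333)·(-2.8333) + (0.1667)·(0.1667) + (-2.8333)·(-2.8333)) / 5 = 30.8333/5 = 6.1667
  S = [[3.0667, 0.9333],
 [0.9333, 6.1667]].

Step 3 — invert S. det(S) = 3.0667·6.1667 - (0.9333)² = 18.04.
  S^{-1} = (1/det) · [[d, -b], [-b, a]] = [[0.3418, -0.0517],
 [-0.0517, 0.17]].

Step 4 — quadratic form (x̄ - mu_0)^T · S^{-1} · (x̄ - mu_0):
  S^{-1} · (x̄ - mu_0) = (-0.0018, -0.3511),
  (x̄ - mu_0)^T · [...] = (-0.3333)·(-0.0018) + (-2.1667)·(-0.3511) = 0.7613.

Step 5 — scale by n: T² = 6 · 0.7613 = 4.5676.

T² ≈ 4.5676


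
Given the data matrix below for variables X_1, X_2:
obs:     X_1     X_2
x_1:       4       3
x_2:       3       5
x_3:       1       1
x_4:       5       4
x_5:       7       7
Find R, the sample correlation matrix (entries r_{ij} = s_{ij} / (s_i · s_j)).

Step 1 — column means:
  mean(X_1) = (4 + 3 + 1 + 5 + 7) / 5 = 20/5 = 4
  mean(X_2) = (3 + 5 + 1 + 4 + 7) / 5 = 20/5 = 4

Step 2 — sample variances and covariances s[i,j] = (1/(n-1)) · Σ_k (x_{k,i} - mean_i) · (x_{k,j} - mean_j), with n-1 = 4:
  s[X_1,X_1] = ((0)·(0) + (-1)·(-1) + (-3)·(-3) + (1)·(1) + (3)·(3)) / 4 = 20/4 = 5
  s[X_1,X_2] = ((0)·(-1) + (-1)·(1) + (-3)·(-3) + (1)·(0) + (3)·(3)) / 4 = 17/4 = 4.25
  s[X_2,X_2] = ((-1)·(-1) + (1)·(1) + (-3)·(-3) + (0)·(0) + (3)·(3)) / 4 = 20/4 = 5
  Sample standard deviations s_i = √(s[i,i]):
  s(X_1) = √(5) = 2.2361
  s(X_2) = √(5) = 2.2361

Step 3 — r_{ij} = s_{ij} / (s_i · s_j):
  r[X_1,X_1] = 1 (diagonal).
  r[X_1,X_2] = 4.25 / (2.2361 · 2.2361) = 4.25 / 5 = 0.85
  r[X_2,X_2] = 1 (diagonal).

R is symmetric with unit diagonal. Assembling:

R = [[1, 0.85],
 [0.85, 1]]


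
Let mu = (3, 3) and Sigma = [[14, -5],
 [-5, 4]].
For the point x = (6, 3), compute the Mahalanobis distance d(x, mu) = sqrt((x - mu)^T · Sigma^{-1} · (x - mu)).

Step 1 — centre the observation: (x - mu) = (3, 0).

Step 2 — invert Sigma. det(Sigma) = 14·4 - (-5)² = 31.
  Sigma^{-1} = (1/det) · [[d, -b], [-b, a]] = [[0.129, 0.1613],
 [0.1613, 0.4516]].

Step 3 — form the quadratic (x - mu)^T · Sigma^{-1} · (x - mu):
  Sigma^{-1} · (x - mu) = (0.3871, 0.4839).
  (x - mu)^T · [Sigma^{-1} · (x - mu)] = (3)·(0.3871) + (0)·(0.4839) = 1.1613.

Step 4 — take square root: d = √(1.1613) ≈ 1.0776.

d(x, mu) = √(1.1613) ≈ 1.0776


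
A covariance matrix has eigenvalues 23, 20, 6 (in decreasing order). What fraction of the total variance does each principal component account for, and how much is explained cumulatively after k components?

Step 1 — total variance = trace(Sigma) = Σ λ_i = 23 + 20 + 6 = 49.

Step 2 — fraction explained by component i = λ_i / Σ λ:
  PC1: 23/49 = 0.4694
  PC2: 20/49 = 0.4082
  PC3: 6/49 = 0.1224

Step 3 — cumulative fraction after k components = (λ_1 + ... + λ_k) / Σ λ:
  k = 1: 23/49 = 0.4694
  k = 2: (23 + 20)/49 = 43/49 = 0.8776
  k = 3: (23 + 20 + 6)/49 = 49/49 = 1

Summary (fraction, with percent):

explained: PC1 0.4694 (46.94%), PC2 0.4082 (40.82%), PC3 0.1224 (12.24%);  cumulative: 0.4694, 0.8776, 1


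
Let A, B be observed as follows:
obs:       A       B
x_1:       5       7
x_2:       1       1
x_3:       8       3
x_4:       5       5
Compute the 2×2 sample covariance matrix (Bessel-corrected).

Step 1 — column means:
  mean(A) = (5 + 1 + 8 + 5) / 4 = 19/4 = 4.75
  mean(B) = (7 + 1 + 3 + 5) / 4 = 16/4 = 4

Step 2 — sample covariance S[i,j] = (1/(n-1)) · Σ_k (x_{k,i} - mean_i) · (x_{k,j} - mean_j), with n-1 = 3.
  S[A,A] = ((0.25)·(0.25) + (-3.75)·(-3.75) + (3.25)·(3.25) + (0.25)·(0.25)) / 3 = 24.75/3 = 8.25
  S[A,B] = ((0.25)·(3) + (-3.75)·(-3) + (3.25)·(-1) + (0.25)·(1)) / 3 = 9/3 = 3
  S[B,B] = ((3)·(3) + (-3)·(-3) + (-1)·(-1) + (1)·(1)) / 3 = 20/3 = 6.6667

S is symmetric (S[j,i] = S[i,j]). Assembling:

S = [[8.25, 3],
 [3, 6.6667]]


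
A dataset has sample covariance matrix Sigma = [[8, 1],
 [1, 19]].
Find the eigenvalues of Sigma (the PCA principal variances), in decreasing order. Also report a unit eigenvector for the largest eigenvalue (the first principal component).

Step 1 — characteristic polynomial of 2×2 Sigma:
  det(Sigma - λI) = λ² - trace · λ + det = 0.
  trace = 8 + 19 = 27, det = 8·19 - (1)² = 151.
Step 2 — discriminant:
  Δ = trace² - 4·det = 729 - 604 = 125.
Step 3 — eigenvalues:
  λ = (trace ± √Δ)/2 = (27 ± 11.1803)/2,
  λ_1 = 19.0902,  λ_2 = 7.9098.

Step 4 — unit eigenvector for λ_1: solve (Sigma - λ_1 I)v = 0. First row:
  (8 - 19.0902)·v_x + (1)·v_y = 0, i.e. (-11.0902)·v_x + (1)·v_y = 0,
  so v ∝ (b, λ_1 - a) = (1, 11.0902) = u.
  ||u|| = √((1)² + (11.0902)²) = √(123.9919) ≈ 11.1352,
  v_1 = u/||u|| ≈ (0.0898, 0.996) (||v_1|| = 1).

λ_1 = 19.0902,  λ_2 = 7.9098;  v_1 ≈ (0.0898, 0.996)


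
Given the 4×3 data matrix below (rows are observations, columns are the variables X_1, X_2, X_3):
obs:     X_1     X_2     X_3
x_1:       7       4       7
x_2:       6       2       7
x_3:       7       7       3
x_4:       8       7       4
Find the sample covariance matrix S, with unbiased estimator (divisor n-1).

Step 1 — column means:
  mean(X_1) = (7 + 6 + 7 + 8) / 4 = 28/4 = 7
  mean(X_2) = (4 + 2 + 7 + 7) / 4 = 20/4 = 5
  mean(X_3) = (7 + 7 + 3 + 4) / 4 = 21/4 = 5.25

Step 2 — sample covariance S[i,j] = (1/(n-1)) · Σ_k (x_{k,i} - mean_i) · (x_{k,j} - mean_j), with n-1 = 3.
  S[X_1,X_1] = ((0)·(0) + (-1)·(-1) + (0)·(0) + (1)·(1)) / 3 = 2/3 = 0.6667
  S[X_1,X_2] = ((0)·(-1) + (-1)·(-3) + (0)·(2) + (1)·(2)) / 3 = 5/3 = 1.6667
  S[X_1,X_3] = ((0)·(1.75) + (-1)·(1.75) + (0)·(-2.25) + (1)·(-1.25)) / 3 = -3/3 = -1
  S[X_2,X_2] = ((-1)·(-1) + (-3)·(-3) + (2)·(2) + (2)·(2)) / 3 = 18/3 = 6
  S[X_2,X_3] = ((-1)·(1.75) + (-3)·(1.75) + (2)·(-2.25) + (2)·(-1.25)) / 3 = -14/3 = -4.6667
  S[X_3,X_3] = ((1.75)·(1.75) + (1.75)·(1.75) + (-2.25)·(-2.25) + (-1.25)·(-1.25)) / 3 = 12.75/3 = 4.25

S is symmetric (S[j,i] = S[i,j]). Assembling:

S = [[0.6667, 1.6667, -1],
 [1.6667, 6, -4.6667],
 [-1, -4.6667, 4.25]]


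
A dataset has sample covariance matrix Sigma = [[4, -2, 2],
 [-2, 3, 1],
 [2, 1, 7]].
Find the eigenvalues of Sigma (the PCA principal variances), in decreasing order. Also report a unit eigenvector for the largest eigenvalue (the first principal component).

Step 1 — characteristic polynomial p(λ) = det(λI - Sigma) = λ³ - tr·λ² + c_1·λ - det, where tr = trace, c_1 = sum of the principal 2×2 minors, det = det(Sigma):
  tr = 4 + 3 + 7 = 14,
  c_1 = (4·3 - (-2)²) + (4·7 - (2)²) + (3·7 - (1)²) = 8 + 24 + 20 = 52,
  det = 4·(3·7 - (1)²) - (-2)·((-2)·7 - (1)·(2)) + (2)·((-2)·(1) - 3·(2)) = 4·(20) - (-2)·(-16) + (2)·(-8) = 32.
  So p(λ) = λ³ - 14λ² + 52λ - 32.
Step 2 — look for an integer root (rational root theorem: any rational root is an integer divisor of 32). Testing λ = 8:
  p(8) = 512 - 896 + 416 - 32 = 0  ✓
  Dividing out (λ - 8): p(λ) = (λ - 8)(λ² - 6λ + 4).
Step 3 — remaining eigenvalues from the quadratic λ² - 6λ + 4 = 0:
  Δ = 6² - 4·4 = 36 - 16 = 20,  λ = (6 ± √20)/2 = (6 ± 4.4721)/2 ≈ 5.2361 or 0.7639.
  Sorted: λ_1 = 8,  λ_2 = 5.2361,  λ_3 = 0.7639  (check: sum = 14 = tr ✓).

Step 4 — unit eigenvector for λ_1 = 8: v spans the null space of (Sigma - λ_1 I), whose rows are
  r_1 = (-4, -2, 2),  r_2 = (-2, -5, 1),  r_3 = (2, 1, -1).
  v is orthogonal to every row, so take v ∝ r_1 × r_2 = ((-2)·(1) - (2)·(-5), (2)·(-2) - (-4)·(1), (-4)·(-5) - (-2)·(-2)) = (8, 0, 16).
  Rescale (divide by 8): u = (1, 0, 2).
  ||u|| = √((1)² + (0)² + (2)²) = √(5) ≈ 2.2361,  v_1 = u/||u|| ≈ (0.4472, 0, 0.8944) (||v_1|| = 1).

λ_1 = 8,  λ_2 = 5.2361,  λ_3 = 0.7639;  v_1 ≈ (0.4472, 0, 0.8944)


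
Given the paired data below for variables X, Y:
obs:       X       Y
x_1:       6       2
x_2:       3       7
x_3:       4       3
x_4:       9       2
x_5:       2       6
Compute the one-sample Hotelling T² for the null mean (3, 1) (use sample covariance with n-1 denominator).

Step 1 — sample mean vector:
  mean(X) = (6 + 3 + 4 + 9 + 2) / 5 = 24/5 = 4.8
  mean(Y) = (2 + 7 + 3 + 2 + 6) / 5 = 20/5 = 4
  x̄ = (4.8, 4),  deviation x̄ - mu_0 = (4.8, 4) - (3, 1) = (1.8, 3).

Step 2 — sample covariance matrix, S[i,j] = (1/(n-1)) · Σ_k (x_{k,i} - mean_i) · (x_{k,j} - mean_j), divisor n-1 = 4:
  S[X,X] = ((1.2)·(1.2) + (-1.8)·(-1.8) + (-0.8)·(-0.8) + (4.2)·(4.2) + (-2.8)·(-2.8)) / 4 = 30.8/4 = 7.7
  S[X,Y] = ((1.2)·(-2) + (-1.8)·(3) + (-0.8)·(-1) + (4.2)·(-2) + (-2.8)·(2)) / 4 = -21/4 = -5.25
  S[Y,Y] = ((-2)·(-2) + (3)·(3) + (-1)·(-1) + (-2)·(-2) + (2)·(2)) / 4 = 22/4 = 5.5
  S = [[7.7, -5.25],
 [-5.25, 5.5]].

Step 3 — invert S. det(S) = 7.7·5.5 - (-5.25)² = 14.7875.
  S^{-1} = (1/det) · [[d, -b], [-b, a]] = [[0.3719, 0.355],
 [0.355, 0.5207]].

Step 4 — quadratic form (x̄ - mu_0)^T · S^{-1} · (x̄ - mu_0):
  S^{-1} · (x̄ - mu_0) = (1.7346, 2.2012),
  (x̄ - mu_0)^T · [...] = (1.8)·(1.7346) + (3)·(2.2012) = 9.7258.

Step 5 — scale by n: T² = 5 · 9.7258 = 48.6289.

T² ≈ 48.6289


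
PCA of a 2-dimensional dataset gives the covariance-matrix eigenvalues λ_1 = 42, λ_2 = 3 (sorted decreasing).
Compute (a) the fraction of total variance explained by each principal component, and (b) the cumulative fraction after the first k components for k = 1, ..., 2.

Step 1 — total variance = trace(Sigma) = Σ λ_i = 42 + 3 = 45.

Step 2 — fraction explained by component i = λ_i / Σ λ:
  PC1: 42/45 = 0.9333
  PC2: 3/45 = 0.0667

Step 3 — cumulative fraction after k components = (λ_1 + ... + λ_k) / Σ λ:
  k = 1: 42/45 = 0.9333
  k = 2: (42 + 3)/45 = 45/45 = 1

Summary (fraction, with percent):

explained: PC1 0.9333 (93.33%), PC2 0.0667 (6.67%);  cumulative: 0.9333, 1


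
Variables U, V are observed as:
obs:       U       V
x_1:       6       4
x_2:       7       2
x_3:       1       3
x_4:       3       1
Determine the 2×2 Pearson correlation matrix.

Step 1 — column means:
  mean(U) = (6 + 7 + 1 + 3) / 4 = 17/4 = 4.25
  mean(V) = (4 + 2 + 3 + 1) / 4 = 10/4 = 2.5

Step 2 — sample variances and covariances s[i,j] = (1/(n-1)) · Σ_k (x_{k,i} - mean_i) · (x_{k,j} - mean_j), with n-1 = 3:
  s[U,U] = ((1.75)·(1.75) + (2.75)·(2.75) + (-3.25)·(-3.25) + (-1.25)·(-1.25)) / 3 = 22.75/3 = 7.5833
  s[U,V] = ((1.75)·(1.5) + (2.75)·(-0.5) + (-3.25)·(0.5) + (-1.25)·(-1.5)) / 3 = 1.5/3 = 0.5
  s[V,V] = ((1.5)·(1.5) + (-0.5)·(-0.5) + (0.5)·(0.5) + (-1.5)·(-1.5)) / 3 = 5/3 = 1.6667
  Sample standard deviations s_i = √(s[i,i]):
  s(U) = √(7.5833) = 2.7538
  s(V) = √(1.6667) = 1.291

Step 3 — r_{ij} = s_{ij} / (s_i · s_j):
  r[U,U] = 1 (diagonal).
  r[U,V] = 0.5 / (2.7538 · 1.291) = 0.5 / 3.5551 = 0.1406
  r[V,V] = 1 (diagonal).

R is symmetric with unit diagonal. Assembling:

R = [[1, 0.1406],
 [0.1406, 1]]


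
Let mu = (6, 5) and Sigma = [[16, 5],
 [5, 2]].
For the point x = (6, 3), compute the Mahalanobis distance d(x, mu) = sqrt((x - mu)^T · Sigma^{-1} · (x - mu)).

Step 1 — centre the observation: (x - mu) = (0, -2).

Step 2 — invert Sigma. det(Sigma) = 16·2 - (5)² = 7.
  Sigma^{-1} = (1/det) · [[d, -b], [-b, a]] = [[0.2857, -0.7143],
 [-0.7143, 2.2857]].

Step 3 — form the quadratic (x - mu)^T · Sigma^{-1} · (x - mu):
  Sigma^{-1} · (x - mu) = (1.4286, -4.5714).
  (x - mu)^T · [Sigma^{-1} · (x - mu)] = (0)·(1.4286) + (-2)·(-4.5714) = 9.1429.

Step 4 — take square root: d = √(9.1429) ≈ 3.0237.

d(x, mu) = √(9.1429) ≈ 3.0237


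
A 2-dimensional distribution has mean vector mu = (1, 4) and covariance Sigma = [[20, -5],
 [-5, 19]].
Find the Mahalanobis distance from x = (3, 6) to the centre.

Step 1 — centre the observation: (x - mu) = (2, 2).

Step 2 — invert Sigma. det(Sigma) = 20·19 - (-5)² = 355.
  Sigma^{-1} = (1/det) · [[d, -b], [-b, a]] = [[0.0535, 0.0141],
 [0.0141, 0.0563]].

Step 3 — form the quadratic (x - mu)^T · Sigma^{-1} · (x - mu):
  Sigma^{-1} · (x - mu) = (0.1352, 0.1408).
  (x - mu)^T · [Sigma^{-1} · (x - mu)] = (2)·(0.1352) + (2)·(0.1408) = 0.5521.

Step 4 — take square root: d = √(0.5521) ≈ 0.743.

d(x, mu) = √(0.5521) ≈ 0.743


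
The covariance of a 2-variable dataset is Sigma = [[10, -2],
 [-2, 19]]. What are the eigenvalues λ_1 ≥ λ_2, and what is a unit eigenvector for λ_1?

Step 1 — characteristic polynomial of 2×2 Sigma:
  det(Sigma - λI) = λ² - trace · λ + det = 0.
  trace = 10 + 19 = 29, det = 10·19 - (-2)² = 186.
Step 2 — discriminant:
  Δ = trace² - 4·det = 841 - 744 = 97.
Step 3 — eigenvalues:
  λ = (trace ± √Δ)/2 = (29 ± 9.8489)/2,
  λ_1 = 19.4244,  λ_2 = 9.5756.

Step 4 — unit eigenvector for λ_1: solve (Sigma - λ_1 I)v = 0. First row:
  (10 - 19.4244)·v_x + (-2)·v_y = 0, i.e. (-9.4244)·v_x + (-2)·v_y = 0,
  so v ∝ (b, λ_1 - a) = (-2, 9.4244); multiply by -1 so the first entry is positive: u = (2, -9.4244).
  ||u|| = √((2)² + (-9.4244)²) = √(92.8199) ≈ 9.6343,
  v_1 = u/||u|| ≈ (0.2076, -0.9782) (||v_1|| = 1).

λ_1 = 19.4244,  λ_2 = 9.5756;  v_1 ≈ (0.2076, -0.9782)


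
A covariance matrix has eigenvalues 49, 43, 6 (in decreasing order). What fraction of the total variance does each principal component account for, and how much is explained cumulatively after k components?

Step 1 — total variance = trace(Sigma) = Σ λ_i = 49 + 43 + 6 = 98.

Step 2 — fraction explained by component i = λ_i / Σ λ:
  PC1: 49/98 = 0.5
  PC2: 43/98 = 0.4388
  PC3: 6/98 = 0.0612

Step 3 — cumulative fraction after k components = (λ_1 + ... + λ_k) / Σ λ:
  k = 1: 49/98 = 0.5
  k = 2: (49 + 43)/98 = 92/98 = 0.9388
  k = 3: (49 + 43 + 6)/98 = 98/98 = 1

Summary (fraction, with percent):

explained: PC1 0.5 (50%), PC2 0.4388 (43.88%), PC3 0.0612 (6.12%);  cumulative: 0.5, 0.9388, 1


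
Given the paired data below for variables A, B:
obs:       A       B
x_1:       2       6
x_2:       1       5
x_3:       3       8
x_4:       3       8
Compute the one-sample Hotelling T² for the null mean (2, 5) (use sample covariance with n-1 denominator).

Step 1 — sample mean vector:
  mean(A) = (2 + 1 + 3 + 3) / 4 = 9/4 = 2.25
  mean(B) = (6 + 5 + 8 + 8) / 4 = 27/4 = 6.75
  x̄ = (2.25, 6.75),  deviation x̄ - mu_0 = (2.25, 6.75) - (2, 5) = (0.25, 1.75).

Step 2 — sample covariance matrix, S[i,j] = (1/(n-1)) · Σ_k (x_{k,i} - mean_i) · (x_{k,j} - mean_j), divisor n-1 = 3:
  S[A,A] = ((-0.25)·(-0.25) + (-1.25)·(-1.25) + (0.75)·(0.75) + (0.75)·(0.75)) / 3 = 2.75/3 = 0.9167
  S[A,B] = ((-0.25)·(-0.75) + (-1.25)·(-1.75) + (0.75)·(1.25) + (0.75)·(1.25)) / 3 = 4.25/3 = 1.4167
  S[B,B] = ((-0.75)·(-0.75) + (-1.75)·(-1.75) + (1.25)·(1.25) + (1.25)·(1.25)) / 3 = 6.75/3 = 2.25
  S = [[0.9167, 1.4167],
 [1.4167, 2.25]].

Step 3 — invert S. det(S) = 0.9167·2.25 - (1.4167)² = 0.0556.
  S^{-1} = (1/det) · [[d, -b], [-b, a]] = [[40.5, -25.5],
 [-25.5, 16.5]].

Step 4 — quadratic form (x̄ - mu_0)^T · S^{-1} · (x̄ - mu_0):
  S^{-1} · (x̄ - mu_0) = (-34.5, 22.5),
  (x̄ - mu_0)^T · [...] = (0.25)·(-34.5) + (1.75)·(22.5) = 30.75.

Step 5 — scale by n: T² = 4 · 30.75 = 123.

T² ≈ 123


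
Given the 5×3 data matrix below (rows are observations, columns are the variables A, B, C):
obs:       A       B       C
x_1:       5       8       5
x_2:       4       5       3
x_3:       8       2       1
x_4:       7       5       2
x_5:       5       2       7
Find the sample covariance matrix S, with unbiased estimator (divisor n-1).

Step 1 — column means:
  mean(A) = (5 + 4 + 8 + 7 + 5) / 5 = 29/5 = 5.8
  mean(B) = (8 + 5 + 2 + 5 + 2) / 5 = 22/5 = 4.4
  mean(C) = (5 + 3 + 1 + 2 + 7) / 5 = 18/5 = 3.6

Step 2 — sample covariance S[i,j] = (1/(n-1)) · Σ_k (x_{k,i} - mean_i) · (x_{k,j} - mean_j), with n-1 = 4.
  S[A,A] = ((-0.8)·(-0.8) + (-1.8)·(-1.8) + (2.2)·(2.2) + (1.2)·(1.2) + (-0.8)·(-0.8)) / 4 = 10.8/4 = 2.7
  S[A,B] = ((-0.8)·(3.6) + (-1.8)·(0.6) + (2.2)·(-2.4) + (1.2)·(0.6) + (-0.8)·(-2.4)) / 4 = -6.6/4 = -1.65
  S[A,C] = ((-0.8)·(1.4) + (-1.8)·(-0.6) + (2.2)·(-2.6) + (1.2)·(-1.6) + (-0.8)·(3.4)) / 4 = -10.4/4 = -2.6
  S[B,B] = ((3.6)·(3.6) + (0.6)·(0.6) + (-2.4)·(-2.4) + (0.6)·(0.6) + (-2.4)·(-2.4)) / 4 = 25.2/4 = 6.3
  S[B,C] = ((3.6)·(1.4) + (0.6)·(-0.6) + (-2.4)·(-2.6) + (0.6)·(-1.6) + (-2.4)·(3.4)) / 4 = 1.8/4 = 0.45
  S[C,C] = ((1.4)·(1.4) + (-0.6)·(-0.6) + (-2.6)·(-2.6) + (-1.6)·(-1.6) + (3.4)·(3.4)) / 4 = 23.2/4 = 5.8

S is symmetric (S[j,i] = S[i,j]). Assembling:

S = [[2.7, -1.65, -2.6],
 [-1.65, 6.3, 0.45],
 [-2.6, 0.45, 5.8]]


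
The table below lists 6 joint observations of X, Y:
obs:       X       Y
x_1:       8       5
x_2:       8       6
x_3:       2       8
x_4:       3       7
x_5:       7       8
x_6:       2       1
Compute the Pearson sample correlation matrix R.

Step 1 — column means:
  mean(X) = (8 + 8 + 2 + 3 + 7 + 2) / 6 = 30/6 = 5
  mean(Y) = (5 + 6 + 8 + 7 + 8 + 1) / 6 = 35/6 = 5.8333

Step 2 — sample variances and covariances s[i,j] = (1/(n-1)) · Σ_k (x_{k,i} - mean_i) · (x_{k,j} - mean_j), with n-1 = 5:
  s[X,X] = ((3)·(3) + (3)·(3) + (-3)·(-3) + (-2)·(-2) + (2)·(2) + (-3)·(-3)) / 5 = 44/5 = 8.8
  s[X,Y] = ((3)·(-0.8333) + (3)·(0.1667) + (-3)·(2.1667) + (-2)·(1.1667) + (2)·(2.1667) + (-3)·(-4.8333)) / 5 = 8/5 = 1.6
  s[Y,Y] = ((-0.8333)·(-0.8333) + (0.1667)·(0.1667) + (2.1667)·(2.1667) + (1.1667)·(1.1667) + (2.1667)·(2.1667) + (-4.8333)·(-4.8333)) / 5 = 34.8333/5 = 6.9667
  Sample standard deviations s_i = √(s[i,i]):
  s(X) = √(8.8) = 2.9665
  s(Y) = √(6.9667) = 2.6394

Step 3 — r_{ij} = s_{ij} / (s_i · s_j):
  r[X,X] = 1 (diagonal).
  r[X,Y] = 1.6 / (2.9665 · 2.6394) = 1.6 / 7.8299 = 0.2043
  r[Y,Y] = 1 (diagonal).

R is symmetric with unit diagonal. Assembling:

R = [[1, 0.2043],
 [0.2043, 1]]


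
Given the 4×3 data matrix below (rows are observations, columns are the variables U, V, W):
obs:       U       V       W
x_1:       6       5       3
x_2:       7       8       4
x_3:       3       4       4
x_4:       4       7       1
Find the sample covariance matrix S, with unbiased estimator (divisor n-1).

Step 1 — column means:
  mean(U) = (6 + 7 + 3 + 4) / 4 = 20/4 = 5
  mean(V) = (5 + 8 + 4 + 7) / 4 = 24/4 = 6
  mean(W) = (3 + 4 + 4 + 1) / 4 = 12/4 = 3

Step 2 — sample covariance S[i,j] = (1/(n-1)) · Σ_k (x_{k,i} - mean_i) · (x_{k,j} - mean_j), with n-1 = 3.
  S[U,U] = ((1)·(1) + (2)·(2) + (-2)·(-2) + (-1)·(-1)) / 3 = 10/3 = 3.3333
  S[U,V] = ((1)·(-1) + (2)·(2) + (-2)·(-2) + (-1)·(1)) / 3 = 6/3 = 2
  S[U,W] = ((1)·(0) + (2)·(1) + (-2)·(1) + (-1)·(-2)) / 3 = 2/3 = 0.6667
  S[V,V] = ((-1)·(-1) + (2)·(2) + (-2)·(-2) + (1)·(1)) / 3 = 10/3 = 3.3333
  S[V,W] = ((-1)·(0) + (2)·(1) + (-2)·(1) + (1)·(-2)) / 3 = -2/3 = -0.6667
  S[W,W] = ((0)·(0) + (1)·(1) + (1)·(1) + (-2)·(-2)) / 3 = 6/3 = 2

S is symmetric (S[j,i] = S[i,j]). Assembling:

S = [[3.3333, 2, 0.6667],
 [2, 3.3333, -0.6667],
 [0.6667, -0.6667, 2]]


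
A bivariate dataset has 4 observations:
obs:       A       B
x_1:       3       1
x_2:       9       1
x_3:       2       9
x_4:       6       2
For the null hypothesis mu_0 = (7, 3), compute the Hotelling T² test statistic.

Step 1 — sample mean vector:
  mean(A) = (3 + 9 + 2 + 6) / 4 = 20/4 = 5
  mean(B) = (1 + 1 + 9 + 2) / 4 = 13/4 = 3.25
  x̄ = (5, 3.25),  deviation x̄ - mu_0 = (5, 3.25) - (7, 3) = (-2, 0.25).

Step 2 — sample covariance matrix, S[i,j] = (1/(n-1)) · Σ_k (x_{k,i} - mean_i) · (x_{k,j} - mean_j), divisor n-1 = 3:
  S[A,A] = ((-2)·(-2) + (4)·(4) + (-3)·(-3) + (1)·(1)) / 3 = 30/3 = 10
  S[A,B] = ((-2)·(-2.25) + (4)·(-2.25) + (-3)·(5.75) + (1)·(-1.25)) / 3 = -23/3 = -7.6667
  S[B,B] = ((-2.25)·(-2.25) + (-2.25)·(-2.25) + (5.75)·(5.75) + (-1.25)·(-1.25)) / 3 = 44.75/3 = 14.9167
  S = [[10, -7.6667],
 [-7.6667, 14.9167]].

Step 3 — invert S. det(S) = 10·14.9167 - (-7.6667)² = 90.3889.
  S^{-1} = (1/det) · [[d, -b], [-b, a]] = [[0.165, 0.0848],
 [0.0848, 0.1106]].

Step 4 — quadratic form (x̄ - mu_0)^T · S^{-1} · (x̄ - mu_0):
  S^{-1} · (x̄ - mu_0) = (-0.3089, -0.142),
  (x̄ - mu_0)^T · [...] = (-2)·(-0.3089) + (0.25)·(-0.142) = 0.5822.

Step 5 — scale by n: T² = 4 · 0.5822 = 2.3288.

T² ≈ 2.3288


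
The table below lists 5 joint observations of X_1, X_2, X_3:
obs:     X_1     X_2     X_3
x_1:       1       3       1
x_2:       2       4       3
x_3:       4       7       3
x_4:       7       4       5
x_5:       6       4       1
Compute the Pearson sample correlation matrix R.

Step 1 — column means:
  mean(X_1) = (1 + 2 + 4 + 7 + 6) / 5 = 20/5 = 4
  mean(X_2) = (3 + 4 + 7 + 4 + 4) / 5 = 22/5 = 4.4
  mean(X_3) = (1 + 3 + 3 + 5 + 1) / 5 = 13/5 = 2.6

Step 2 — sample variances and covariances s[i,j] = (1/(n-1)) · Σ_k (x_{k,i} - mean_i) · (x_{k,j} - mean_j), with n-1 = 4:
  s[X_1,X_1] = ((-3)·(-3) + (-2)·(-2) + (0)·(0) + (3)·(3) + (2)·(2)) / 4 = 26/4 = 6.5
  s[X_1,X_2] = ((-3)·(-1.4) + (-2)·(-0.4) + (0)·(2.6) + (3)·(-0.4) + (2)·(-0.4)) / 4 = 3/4 = 0.75
  s[X_1,X_3] = ((-3)·(-1.6) + (-2)·(0.4) + (0)·(0.4) + (3)·(2.4) + (2)·(-1.6)) / 4 = 8/4 = 2
  s[X_2,X_2] = ((-1.4)·(-1.4) + (-0.4)·(-0.4) + (2.6)·(2.6) + (-0.4)·(-0.4) + (-0.4)·(-0.4)) / 4 = 9.2/4 = 2.3
  s[X_2,X_3] = ((-1.4)·(-1.6) + (-0.4)·(0.4) + (2.6)·(0.4) + (-0.4)·(2.4) + (-0.4)·(-1.6)) / 4 = 2.8/4 = 0.7
  s[X_3,X_3] = ((-1.6)·(-1.6) + (0.4)·(0.4) + (0.4)·(0.4) + (2.4)·(2.4) + (-1.6)·(-1.6)) / 4 = 11.2/4 = 2.8
  Sample standard deviations s_i = √(s[i,i]):
  s(X_1) = √(6.5) = 2.5495
  s(X_2) = √(2.3) = 1.5166
  s(X_3) = √(2.8) = 1.6733

Step 3 — r_{ij} = s_{ij} / (s_i · s_j):
  r[X_1,X_1] = 1 (diagonal).
  r[X_1,X_2] = 0.75 / (2.5495 · 1.5166) = 0.75 / 3.8665 = 0.194
  r[X_1,X_3] = 2 / (2.5495 · 1.6733) = 2 / 4.2661 = 0.4688
  r[X_2,X_2] = 1 (diagonal).
  r[X_2,X_3] = 0.7 / (1.5166 · 1.6733) = 0.7 / 2.5377 = 0.2758
  r[X_3,X_3] = 1 (diagonal).

R is symmetric with unit diagonal. Assembling:

R = [[1, 0.194, 0.4688],
 [0.194, 1, 0.2758],
 [0.4688, 0.2758, 1]]


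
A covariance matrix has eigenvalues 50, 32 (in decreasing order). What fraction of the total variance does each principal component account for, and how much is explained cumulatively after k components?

Step 1 — total variance = trace(Sigma) = Σ λ_i = 50 + 32 = 82.

Step 2 — fraction explained by component i = λ_i / Σ λ:
  PC1: 50/82 = 0.6098
  PC2: 32/82 = 0.3902

Step 3 — cumulative fraction after k components = (λ_1 + ... + λ_k) / Σ λ:
  k = 1: 50/82 = 0.6098
  k = 2: (50 + 32)/82 = 82/82 = 1

Summary (fraction, with percent):

explained: PC1 0.6098 (60.98%), PC2 0.3902 (39.02%);  cumulative: 0.6098, 1


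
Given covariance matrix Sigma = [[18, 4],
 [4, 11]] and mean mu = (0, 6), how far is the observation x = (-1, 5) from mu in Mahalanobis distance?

Step 1 — centre the observation: (x - mu) = (-1, -1).

Step 2 — invert Sigma. det(Sigma) = 18·11 - (4)² = 182.
  Sigma^{-1} = (1/det) · [[d, -b], [-b, a]] = [[0.0604, -0.022],
 [-0.022, 0.0989]].

Step 3 — form the quadratic (x - mu)^T · Sigma^{-1} · (x - mu):
  Sigma^{-1} · (x - mu) = (-0.0385, -0.0769).
  (x - mu)^T · [Sigma^{-1} · (x - mu)] = (-1)·(-0.0385) + (-1)·(-0.0769) = 0.1154.

Step 4 — take square root: d = √(0.1154) ≈ 0.3397.

d(x, mu) = √(0.1154) ≈ 0.3397


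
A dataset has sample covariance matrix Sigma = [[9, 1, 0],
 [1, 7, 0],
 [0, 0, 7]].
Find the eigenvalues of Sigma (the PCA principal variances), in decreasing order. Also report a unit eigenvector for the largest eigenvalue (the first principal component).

Step 1 — characteristic polynomial p(λ) = det(λI - Sigma) = λ³ - tr·λ² + c_1·λ - det, where tr = trace, c_1 = sum of the principal 2×2 minors, det = det(Sigma):
  tr = 9 + 7 + 7 = 23,
  c_1 = (9·7 - (1)²) + (9·7 - (0)²) + (7·7 - (0)²) = 62 + 63 + 49 = 174,
  det = 9·(7·7 - (0)²) - (1)·((1)·7 - (0)·(0)) + (0)·((1)·(0) - 7·(0)) = 9·(49) - (1)·(7) + (0)·(0) = 434.
  So p(λ) = λ³ - 23λ² + 174λ - 434.
Step 2 — look for an integer root (rational root theorem: any rational root is an integer divisor of 434). Testing λ = 7:
  p(7) = 343 - 1127 + 1218 - 434 = 0  ✓
  Dividing out (λ - 7): p(λ) = (λ - 7)(λ² - 16λ + 62).
Step 3 — remaining eigenvalues from the quadratic λ² - 16λ + 62 = 0:
  Δ = 16² - 4·62 = 256 - 248 = 8,  λ = (16 ± √8)/2 = (16 ± 2.8284)/2 ≈ 9.4142 or 6.5858.
  Sorted: λ_1 = 9.4142,  λ_2 = 7,  λ_3 = 6.5858  (check: sum = 23 = tr ✓).

Step 4 — unit eigenvector for λ_1 ≈ 9.4142: v spans the null space of (Sigma - λ_1 I), whose rows are
  r_1 = (-0.4142, 1, 0),  r_2 = (1, -2.4142, 0),  r_3 = (0, 0, -2.4142).
  v is orthogonal to every row, so take v ∝ r_1 × r_3 = ((1)·(-2.4142) - (0)·(0), (0)·(0) - (-0.4142)·(-2.4142), (-0.4142)·(0) - (1)·(0)) ≈ (-2.4142, -1, 0).
  Rescale (multiply by -1 so the first nonzero entry is positive): u = (2.4142, 1, 0).
  ||u|| = √((2.4142)² + (1)² + (0)²) = √(6.8284) ≈ 2.6131,  v_1 = u/||u|| ≈ (0.9239, 0.3827, 0) (||v_1|| = 1).

λ_1 = 9.4142,  λ_2 = 7,  λ_3 = 6.5858;  v_1 ≈ (0.9239, 0.3827, 0)


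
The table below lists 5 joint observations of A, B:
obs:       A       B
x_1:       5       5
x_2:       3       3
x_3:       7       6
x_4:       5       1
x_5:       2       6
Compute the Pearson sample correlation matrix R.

Step 1 — column means:
  mean(A) = (5 + 3 + 7 + 5 + 2) / 5 = 22/5 = 4.4
  mean(B) = (5 + 3 + 6 + 1 + 6) / 5 = 21/5 = 4.2

Step 2 — sample variances and covariances s[i,j] = (1/(n-1)) · Σ_k (x_{k,i} - mean_i) · (x_{k,j} - mean_j), with n-1 = 4:
  s[A,A] = ((0.6)·(0.6) + (-1.4)·(-1.4) + (2.6)·(2.6) + (0.6)·(0.6) + (-2.4)·(-2.4)) / 4 = 15.2/4 = 3.8
  s[A,B] = ((0.6)·(0.8) + (-1.4)·(-1.2) + (2.6)·(1.8) + (0.6)·(-3.2) + (-2.4)·(1.8)) / 4 = 0.6/4 = 0.15
  s[B,B] = ((0.8)·(0.8) + (-1.2)·(-1.2) + (1.8)·(1.8) + (-3.2)·(-3.2) + (1.8)·(1.8)) / 4 = 18.8/4 = 4.7
  Sample standard deviations s_i = √(s[i,i]):
  s(A) = √(3.8) = 1.9494
  s(B) = √(4.7) = 2.1679

Step 3 — r_{ij} = s_{ij} / (s_i · s_j):
  r[A,A] = 1 (diagonal).
  r[A,B] = 0.15 / (1.9494 · 2.1679) = 0.15 / 4.2261 = 0.0355
  r[B,B] = 1 (diagonal).

R is symmetric with unit diagonal. Assembling:

R = [[1, 0.0355],
 [0.0355, 1]]


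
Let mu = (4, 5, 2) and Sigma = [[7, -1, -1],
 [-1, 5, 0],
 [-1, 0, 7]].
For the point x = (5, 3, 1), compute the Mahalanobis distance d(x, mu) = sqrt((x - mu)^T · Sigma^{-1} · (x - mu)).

Step 1 — centre the observation: (x - mu) = (1, -2, -1).

Step 2 — invert Sigma (cofactor / det for 3×3, or solve directly):
  Sigma^{-1} = [[0.1502, 0.03, 0.0215],
 [0.03, 0.206, 0.0043],
 [0.0215, 0.0043, 0.1459]].

Step 3 — form the quadratic (x - mu)^T · Sigma^{-1} · (x - mu):
  Sigma^{-1} · (x - mu) = (0.0687, -0.3863, -0.133).
  (x - mu)^T · [Sigma^{-1} · (x - mu)] = (1)·(0.0687) + (-2)·(-0.3863) + (-1)·(-0.133) = 0.9742.

Step 4 — take square root: d = √(0.9742) ≈ 0.987.

d(x, mu) = √(0.9742) ≈ 0.987


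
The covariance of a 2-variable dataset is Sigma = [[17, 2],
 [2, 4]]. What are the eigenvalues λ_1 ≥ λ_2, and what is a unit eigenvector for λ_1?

Step 1 — characteristic polynomial of 2×2 Sigma:
  det(Sigma - λI) = λ² - trace · λ + det = 0.
  trace = 17 + 4 = 21, det = 17·4 - (2)² = 64.
Step 2 — discriminant:
  Δ = trace² - 4·det = 441 - 256 = 185.
Step 3 — eigenvalues:
  λ = (trace ± √Δ)/2 = (21 ± 13.6015)/2,
  λ_1 = 17.3007,  λ_2 = 3.6993.

Step 4 — unit eigenvector for λ_1: solve (Sigma - λ_1 I)v = 0. First row:
  (17 - 17.3007)·v_x + (2)·v_y = 0, i.e. (-0.3007)·v_x + (2)·v_y = 0,
  so v ∝ (b, λ_1 - a) = (2, 0.3007) = u.
  ||u|| = √((2)² + (0.3007)²) = √(4.0904) ≈ 2.0225,
  v_1 = u/||u|| ≈ (0.9889, 0.1487) (||v_1|| = 1).

λ_1 = 17.3007,  λ_2 = 3.6993;  v_1 ≈ (0.9889, 0.1487)


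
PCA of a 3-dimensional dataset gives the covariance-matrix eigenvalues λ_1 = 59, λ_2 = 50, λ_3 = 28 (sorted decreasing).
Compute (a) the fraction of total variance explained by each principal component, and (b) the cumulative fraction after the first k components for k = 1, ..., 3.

Step 1 — total variance = trace(Sigma) = Σ λ_i = 59 + 50 + 28 = 137.

Step 2 — fraction explained by component i = λ_i / Σ λ:
  PC1: 59/137 = 0.4307
  PC2: 50/137 = 0.365
  PC3: 28/137 = 0.2044

Step 3 — cumulative fraction after k components = (λ_1 + ... + λ_k) / Σ λ:
  k = 1: 59/137 = 0.4307
  k = 2: (59 + 50)/137 = 109/137 = 0.7956
  k = 3: (59 + 50 + 28)/137 = 137/137 = 1

Summary (fraction, with percent):

explained: PC1 0.4307 (43.07%), PC2 0.365 (36.5%), PC3 0.2044 (20.44%);  cumulative: 0.4307, 0.7956, 1


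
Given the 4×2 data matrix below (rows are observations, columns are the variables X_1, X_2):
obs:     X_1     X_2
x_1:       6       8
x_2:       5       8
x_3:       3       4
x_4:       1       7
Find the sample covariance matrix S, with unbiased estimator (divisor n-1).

Step 1 — column means:
  mean(X_1) = (6 + 5 + 3 + 1) / 4 = 15/4 = 3.75
  mean(X_2) = (8 + 8 + 4 + 7) / 4 = 27/4 = 6.75

Step 2 — sample covariance S[i,j] = (1/(n-1)) · Σ_k (x_{k,i} - mean_i) · (x_{k,j} - mean_j), with n-1 = 3.
  S[X_1,X_1] = ((2.25)·(2.25) + (1.25)·(1.25) + (-0.75)·(-0.75) + (-2.75)·(-2.75)) / 3 = 14.75/3 = 4.9167
  S[X_1,X_2] = ((2.25)·(1.25) + (1.25)·(1.25) + (-0.75)·(-2.75) + (-2.75)·(0.25)) / 3 = 5.75/3 = 1.9167
  S[X_2,X_2] = ((1.25)·(1.25) + (1.25)·(1.25) + (-2.75)·(-2.75) + (0.25)·(0.25)) / 3 = 10.75/3 = 3.5833

S is symmetric (S[j,i] = S[i,j]). Assembling:

S = [[4.9167, 1.9167],
 [1.9167, 3.5833]]


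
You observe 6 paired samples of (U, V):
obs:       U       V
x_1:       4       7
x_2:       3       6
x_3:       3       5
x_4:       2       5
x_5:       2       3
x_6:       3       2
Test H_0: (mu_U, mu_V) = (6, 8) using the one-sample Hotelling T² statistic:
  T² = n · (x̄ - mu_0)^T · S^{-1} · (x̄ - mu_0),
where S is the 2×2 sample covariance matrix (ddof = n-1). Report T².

Step 1 — sample mean vector:
  mean(U) = (4 + 3 + 3 + 2 + 2 + 3) / 6 = 17/6 = 2.8333
  mean(V) = (7 + 6 + 5 + 5 + 3 + 2) / 6 = 28/6 = 4.6667
  x̄ = (2.8333, 4.6667),  deviation x̄ - mu_0 = (2.8333, 4.6667) - (6, 8) = (-3.1667, -3.3333).

Step 2 — sample covariance matrix, S[i,j] = (1/(n-1)) · Σ_k (x_{k,i} - mean_i) · (x_{k,j} - mean_j), divisor n-1 = 5:
  S[U,U] = ((1.1667)·(1.1667) + (0.1667)·(0.1667) + (0.1667)·(0.1667) + (-0.8333)·(-0.8333) + (-0.8333)·(-0.8333) + (0.1667)·(0.1667)) / 5 = 2.8333/5 = 0.5667
  S[U,V] = ((1.1667)·(2.3333) + (0.1667)·(1.3333) + (0.1667)·(0.3333) + (-0.8333)·(0.3333) + (-0.8333)·(-1.6667) + (0.1667)·(-2.6667)) / 5 = 3.6667/5 = 0.7333
  S[V,V] = ((2.3333)·(2.3333) + (1.3333)·(1.3333) + (0.3333)·(0.3333) + (0.3333)·(0.3333) + (-1.6667)·(-1.6667) + (-2.6667)·(-2.6667)) / 5 = 17.3333/5 = 3.4667
  S = [[0.5667, 0.7333],
 [0.7333, 3.4667]].

Step 3 — invert S. det(S) = 0.5667·3.4667 - (0.7333)² = 1.4267.
  S^{-1} = (1/det) · [[d, -b], [-b, a]] = [[2.4299, -0.514],
 [-0.514, 0.3972]].

Step 4 — quadratic form (x̄ - mu_0)^T · S^{-1} · (x̄ - mu_0):
  S^{-1} · (x̄ - mu_0) = (-5.9813, 0.3037),
  (x̄ - mu_0)^T · [...] = (-3.1667)·(-5.9813) + (-3.3333)·(0.3037) = 17.9283.

Step 5 — scale by n: T² = 6 · 17.9283 = 107.5701.

T² ≈ 107.5701


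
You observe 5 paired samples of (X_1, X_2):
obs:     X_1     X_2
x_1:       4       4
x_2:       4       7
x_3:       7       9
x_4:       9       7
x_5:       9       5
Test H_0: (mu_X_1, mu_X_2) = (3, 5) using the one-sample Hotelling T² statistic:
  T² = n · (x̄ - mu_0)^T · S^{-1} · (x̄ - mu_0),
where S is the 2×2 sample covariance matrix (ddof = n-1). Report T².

Step 1 — sample mean vector:
  mean(X_1) = (4 + 4 + 7 + 9 + 9) / 5 = 33/5 = 6.6
  mean(X_2) = (4 + 7 + 9 + 7 + 5) / 5 = 32/5 = 6.4
  x̄ = (6.6, 6.4),  deviation x̄ - mu_0 = (6.6, 6.4) - (3, 5) = (3.6, 1.4).

Step 2 — sample covariance matrix, S[i,j] = (1/(n-1)) · Σ_k (x_{k,i} - mean_i) · (x_{k,j} - mean_j), divisor n-1 = 4:
  S[X_1,X_1] = ((-2.6)·(-2.6) + (-2.6)·(-2.6) + (0.4)·(0.4) + (2.4)·(2.4) + (2.4)·(2.4)) / 4 = 25.2/4 = 6.3
  S[X_1,X_2] = ((-2.6)·(-2.4) + (-2.6)·(0.6) + (0.4)·(2.6) + (2.4)·(0.6) + (2.4)·(-1.4)) / 4 = 3.8/4 = 0.95
  S[X_2,X_2] = ((-2.4)·(-2.4) + (0.6)·(0.6) + (2.6)·(2.6) + (0.6)·(0.6) + (-1.4)·(-1.4)) / 4 = 15.2/4 = 3.8
  S = [[6.3, 0.95],
 [0.95, 3.8]].

Step 3 — invert S. det(S) = 6.3·3.8 - (0.95)² = 23.0375.
  S^{-1} = (1/det) · [[d, -b], [-b, a]] = [[0.1649, -0.0412],
 [-0.0412, 0.2735]].

Step 4 — quadratic form (x̄ - mu_0)^T · S^{-1} · (x̄ - mu_0):
  S^{-1} · (x̄ - mu_0) = (0.5361, 0.2344),
  (x̄ - mu_0)^T · [...] = (3.6)·(0.5361) + (1.4)·(0.2344) = 2.2581.

Step 5 — scale by n: T² = 5 · 2.2581 = 11.2903.

T² ≈ 11.2903


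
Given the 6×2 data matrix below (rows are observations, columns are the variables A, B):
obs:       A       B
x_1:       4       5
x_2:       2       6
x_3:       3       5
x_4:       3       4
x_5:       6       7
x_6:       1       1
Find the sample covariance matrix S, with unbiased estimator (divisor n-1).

Step 1 — column means:
  mean(A) = (4 + 2 + 3 + 3 + 6 + 1) / 6 = 19/6 = 3.1667
  mean(B) = (5 + 6 + 5 + 4 + 7 + 1) / 6 = 28/6 = 4.6667

Step 2 — sample covariance S[i,j] = (1/(n-1)) · Σ_k (x_{k,i} - mean_i) · (x_{k,j} - mean_j), with n-1 = 5.
  S[A,A] = ((0.8333)·(0.8333) + (-1.1667)·(-1.1667) + (-0.1667)·(-0.1667) + (-0.1667)·(-0.1667) + (2.8333)·(2.8333) + (-2.1667)·(-2.1667)) / 5 = 14.8333/5 = 2.9667
  S[A,B] = ((0.8333)·(0.3333) + (-1.1667)·(1.3333) + (-0.1667)·(0.3333) + (-0.1667)·(-0.6667) + (2.8333)·(2.3333) + (-2.1667)·(-3.6667)) / 5 = 13.3333/5 = 2.6667
  S[B,B] = ((0.3333)·(0.3333) + (1.3333)·(1.3333) + (0.3333)·(0.3333) + (-0.6667)·(-0.6667) + (2.3333)·(2.3333) + (-3.6667)·(-3.6667)) / 5 = 21.3333/5 = 4.2667

S is symmetric (S[j,i] = S[i,j]). Assembling:

S = [[2.9667, 2.6667],
 [2.6667, 4.2667]]


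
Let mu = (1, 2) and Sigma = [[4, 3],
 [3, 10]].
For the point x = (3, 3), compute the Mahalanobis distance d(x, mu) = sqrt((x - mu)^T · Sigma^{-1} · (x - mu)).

Step 1 — centre the observation: (x - mu) = (2, 1).

Step 2 — invert Sigma. det(Sigma) = 4·10 - (3)² = 31.
  Sigma^{-1} = (1/det) · [[d, -b], [-b, a]] = [[0.3226, -0.0968],
 [-0.0968, 0.129]].

Step 3 — form the quadratic (x - mu)^T · Sigma^{-1} · (x - mu):
  Sigma^{-1} · (x - mu) = (0.5484, -0.0645).
  (x - mu)^T · [Sigma^{-1} · (x - mu)] = (2)·(0.5484) + (1)·(-0.0645) = 1.0323.

Step 4 — take square root: d = √(1.0323) ≈ 1.016.

d(x, mu) = √(1.0323) ≈ 1.016


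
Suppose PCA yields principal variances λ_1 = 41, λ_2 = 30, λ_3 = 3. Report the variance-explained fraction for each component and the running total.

Step 1 — total variance = trace(Sigma) = Σ λ_i = 41 + 30 + 3 = 74.

Step 2 — fraction explained by component i = λ_i / Σ λ:
  PC1: 41/74 = 0.5541
  PC2: 30/74 = 0.4054
  PC3: 3/74 = 0.0405

Step 3 — cumulative fraction after k components = (λ_1 + ... + λ_k) / Σ λ:
  k = 1: 41/74 = 0.5541
  k = 2: (41 + 30)/74 = 71/74 = 0.9595
  k = 3: (41 + 30 + 3)/74 = 74/74 = 1

Summary (fraction, with percent):

explained: PC1 0.5541 (55.41%), PC2 0.4054 (40.54%), PC3 0.0405 (4.05%);  cumulative: 0.5541, 0.9595, 1


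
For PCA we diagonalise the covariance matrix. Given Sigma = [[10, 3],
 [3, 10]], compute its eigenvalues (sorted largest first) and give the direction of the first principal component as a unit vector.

Step 1 — characteristic polynomial of 2×2 Sigma:
  det(Sigma - λI) = λ² - trace · λ + det = 0.
  trace = 10 + 10 = 20, det = 10·10 - (3)² = 91.
Step 2 — discriminant:
  Δ = trace² - 4·det = 400 - 364 = 36.
Step 3 — eigenvalues:
  λ = (trace ± √Δ)/2 = (20 ± 6)/2,
  λ_1 = 13,  λ_2 = 7.

Step 4 — unit eigenvector for λ_1: solve (Sigma - λ_1 I)v = 0. First row:
  (10 - 13)·v_x + (3)·v_y = 0, i.e. (-3)·v_x + (3)·v_y = 0,
  so v ∝ (b, λ_1 - a) = (3, 3) = u.
  ||u|| = √((3)² + (3)²) = √(18) ≈ 4.2426,
  v_1 = u/||u|| ≈ (0.7071, 0.7071) (||v_1|| = 1).

λ_1 = 13,  λ_2 = 7;  v_1 ≈ (0.7071, 0.7071)


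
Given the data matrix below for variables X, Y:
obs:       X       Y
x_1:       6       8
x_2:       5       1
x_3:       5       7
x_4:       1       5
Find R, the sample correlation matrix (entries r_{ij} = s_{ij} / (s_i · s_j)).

Step 1 — column means:
  mean(X) = (6 + 5 + 5 + 1) / 4 = 17/4 = 4.25
  mean(Y) = (8 + 1 + 7 + 5) / 4 = 21/4 = 5.25

Step 2 — sample variances and covariances s[i,j] = (1/(n-1)) · Σ_k (x_{k,i} - mean_i) · (x_{k,j} - mean_j), with n-1 = 3:
  s[X,X] = ((1.75)·(1.75) + (0.75)·(0.75) + (0.75)·(0.75) + (-3.25)·(-3.25)) / 3 = 14.75/3 = 4.9167
  s[X,Y] = ((1.75)·(2.75) + (0.75)·(-4.25) + (0.75)·(1.75) + (-3.25)·(-0.25)) / 3 = 3.75/3 = 1.25
  s[Y,Y] = ((2.75)·(2.75) + (-4.25)·(-4.25) + (1.75)·(1.75) + (-0.25)·(-0.25)) / 3 = 28.75/3 = 9.5833
  Sample standard deviations s_i = √(s[i,i]):
  s(X) = √(4.9167) = 2.2174
  s(Y) = √(9.5833) = 3.0957

Step 3 — r_{ij} = s_{ij} / (s_i · s_j):
  r[X,X] = 1 (diagonal).
  r[X,Y] = 1.25 / (2.2174 · 3.0957) = 1.25 / 6.8643 = 0.1821
  r[Y,Y] = 1 (diagonal).

R is symmetric with unit diagonal. Assembling:

R = [[1, 0.1821],
 [0.1821, 1]]


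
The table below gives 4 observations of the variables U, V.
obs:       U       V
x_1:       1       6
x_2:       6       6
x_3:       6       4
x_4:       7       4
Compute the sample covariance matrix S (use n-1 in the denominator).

Step 1 — column means:
  mean(U) = (1 + 6 + 6 + 7) / 4 = 20/4 = 5
  mean(V) = (6 + 6 + 4 + 4) / 4 = 20/4 = 5

Step 2 — sample covariance S[i,j] = (1/(n-1)) · Σ_k (x_{k,i} - mean_i) · (x_{k,j} - mean_j), with n-1 = 3.
  S[U,U] = ((-4)·(-4) + (1)·(1) + (1)·(1) + (2)·(2)) / 3 = 22/3 = 7.3333
  S[U,V] = ((-4)·(1) + (1)·(1) + (1)·(-1) + (2)·(-1)) / 3 = -6/3 = -2
  S[V,V] = ((1)·(1) + (1)·(1) + (-1)·(-1) + (-1)·(-1)) / 3 = 4/3 = 1.3333

S is symmetric (S[j,i] = S[i,j]). Assembling:

S = [[7.3333, -2],
 [-2, 1.3333]]


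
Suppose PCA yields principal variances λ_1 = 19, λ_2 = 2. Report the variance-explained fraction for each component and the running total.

Step 1 — total variance = trace(Sigma) = Σ λ_i = 19 + 2 = 21.

Step 2 — fraction explained by component i = λ_i / Σ λ:
  PC1: 19/21 = 0.9048
  PC2: 2/21 = 0.0952

Step 3 — cumulative fraction after k components = (λ_1 + ... + λ_k) / Σ λ:
  k = 1: 19/21 = 0.9048
  k = 2: (19 + 2)/21 = 21/21 = 1

Summary (fraction, with percent):

explained: PC1 0.9048 (90.48%), PC2 0.0952 (9.52%);  cumulative: 0.9048, 1


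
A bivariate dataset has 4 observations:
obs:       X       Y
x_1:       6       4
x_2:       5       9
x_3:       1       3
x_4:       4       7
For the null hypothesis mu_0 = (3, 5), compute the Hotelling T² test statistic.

Step 1 — sample mean vector:
  mean(X) = (6 + 5 + 1 + 4) / 4 = 16/4 = 4
  mean(Y) = (4 + 9 + 3 + 7) / 4 = 23/4 = 5.75
  x̄ = (4, 5.75),  deviation x̄ - mu_0 = (4, 5.75) - (3, 5) = (1, 0.75).

Step 2 — sample covariance matrix, S[i,j] = (1/(n-1)) · Σ_k (x_{k,i} - mean_i) · (x_{k,j} - mean_j), divisor n-1 = 3:
  S[X,X] = ((2)·(2) + (1)·(1) + (-3)·(-3) + (0)·(0)) / 3 = 14/3 = 4.6667
  S[X,Y] = ((2)·(-1.75) + (1)·(3.25) + (-3)·(-2.75) + (0)·(1.25)) / 3 = 8/3 = 2.6667
  S[Y,Y] = ((-1.75)·(-1.75) + (3.25)·(3.25) + (-2.75)·(-2.75) + (1.25)·(1.25)) / 3 = 22.75/3 = 7.5833
  S = [[4.6667, 2.6667],
 [2.6667, 7.5833]].

Step 3 — invert S. det(S) = 4.6667·7.5833 - (2.6667)² = 28.2778.
  S^{-1} = (1/det) · [[d, -b], [-b, a]] = [[0.2682, -0.0943],
 [-0.0943, 0.165]].

Step 4 — quadratic form (x̄ - mu_0)^T · S^{-1} · (x̄ - mu_0):
  S^{-1} · (x̄ - mu_0) = (0.1974, 0.0295),
  (x̄ - mu_0)^T · [...] = (1)·(0.1974) + (0.75)·(0.0295) = 0.2195.

Step 5 — scale by n: T² = 4 · 0.2195 = 0.8782.

T² ≈ 0.8782
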